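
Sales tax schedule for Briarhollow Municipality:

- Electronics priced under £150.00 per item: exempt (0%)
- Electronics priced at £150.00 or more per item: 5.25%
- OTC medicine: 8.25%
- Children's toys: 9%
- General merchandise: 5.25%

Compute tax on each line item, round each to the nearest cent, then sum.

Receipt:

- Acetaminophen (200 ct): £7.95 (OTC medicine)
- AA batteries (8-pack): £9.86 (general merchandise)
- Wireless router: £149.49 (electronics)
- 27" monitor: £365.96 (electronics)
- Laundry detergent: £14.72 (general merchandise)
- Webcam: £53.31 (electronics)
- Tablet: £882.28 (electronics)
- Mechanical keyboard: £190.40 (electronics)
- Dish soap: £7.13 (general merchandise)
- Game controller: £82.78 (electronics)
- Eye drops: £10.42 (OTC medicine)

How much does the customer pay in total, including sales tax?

Acetaminophen (200 ct) £7.95: OTC medicine → 8.25% → £0.66
AA batteries (8-pack) £9.86: general merchandise → 5.25% → £0.52
Wireless router £149.49: electronics, under £150.00 → 0% → £0.00
27" monitor £365.96: electronics, £150.00 or more → 5.25% → £19.21
Laundry detergent £14.72: general merchandise → 5.25% → £0.77
Webcam £53.31: electronics, under £150.00 → 0% → £0.00
Tablet £882.28: electronics, £150.00 or more → 5.25% → £46.32
Mechanical keyboard £190.40: electronics, £150.00 or more → 5.25% → £10.00
Dish soap £7.13: general merchandise → 5.25% → £0.37
Game controller £82.78: electronics, under £150.00 → 0% → £0.00
Eye drops £10.42: OTC medicine → 8.25% → £0.86
Subtotal = £1774.30; tax = £78.71; total due = £1853.01

£1853.01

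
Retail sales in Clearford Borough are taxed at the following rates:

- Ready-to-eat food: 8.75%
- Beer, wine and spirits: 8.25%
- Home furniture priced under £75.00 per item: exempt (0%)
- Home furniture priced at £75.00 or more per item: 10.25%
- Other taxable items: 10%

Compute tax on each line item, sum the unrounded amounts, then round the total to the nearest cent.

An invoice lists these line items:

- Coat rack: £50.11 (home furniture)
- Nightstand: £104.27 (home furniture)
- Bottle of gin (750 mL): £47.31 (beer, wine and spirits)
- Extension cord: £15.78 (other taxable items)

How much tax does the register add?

Coat rack £50.11: home furniture, under £75.00 → 0% → £0.00
Nightstand £104.27: home furniture, £75.00 or more → 10.25% → £10.687675
Bottle of gin (750 mL) £47.31: beer, wine and spirits → 8.25% → £3.903075
Extension cord £15.78: other taxable items → 10% → £1.578
Unrounded tax sum = £16.16875 → £16.17

£16.17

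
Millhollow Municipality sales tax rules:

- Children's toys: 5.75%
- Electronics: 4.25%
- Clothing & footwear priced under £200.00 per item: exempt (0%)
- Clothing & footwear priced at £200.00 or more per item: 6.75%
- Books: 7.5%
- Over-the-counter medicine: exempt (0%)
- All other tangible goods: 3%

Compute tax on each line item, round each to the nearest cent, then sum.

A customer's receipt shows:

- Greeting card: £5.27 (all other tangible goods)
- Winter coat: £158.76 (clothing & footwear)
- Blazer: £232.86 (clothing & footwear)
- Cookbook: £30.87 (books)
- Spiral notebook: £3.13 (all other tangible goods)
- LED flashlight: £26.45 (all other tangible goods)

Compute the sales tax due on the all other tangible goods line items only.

£1.04

Greeting card £5.27: all other tangible goods → 3% → £0.16
Spiral notebook £3.13: all other tangible goods → 3% → £0.09
LED flashlight £26.45: all other tangible goods → 3% → £0.79
Tax on all other tangible goods = £0.16 + £0.09 + £0.79 = £1.04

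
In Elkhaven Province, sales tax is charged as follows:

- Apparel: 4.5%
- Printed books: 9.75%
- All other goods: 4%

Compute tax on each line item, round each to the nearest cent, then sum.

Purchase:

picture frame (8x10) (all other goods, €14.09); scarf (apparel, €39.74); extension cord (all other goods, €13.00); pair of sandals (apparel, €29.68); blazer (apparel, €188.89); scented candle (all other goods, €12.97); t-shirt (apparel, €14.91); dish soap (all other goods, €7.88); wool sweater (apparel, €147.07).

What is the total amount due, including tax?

€489.07

Picture frame (8x10) €14.09: all other goods → 4% → €0.56
Scarf €39.74: apparel → 4.5% → €1.79
Extension cord €13.00: all other goods → 4% → €0.52
Pair of sandals €29.68: apparel → 4.5% → €1.34
Blazer €188.89: apparel → 4.5% → €8.50
Scented candle €12.97: all other goods → 4% → €0.52
T-shirt €14.91: apparel → 4.5% → €0.67
Dish soap €7.88: all other goods → 4% → €0.32
Wool sweater €147.07: apparel → 4.5% → €6.62
Subtotal = €468.23; tax = €20.84; total due = €489.07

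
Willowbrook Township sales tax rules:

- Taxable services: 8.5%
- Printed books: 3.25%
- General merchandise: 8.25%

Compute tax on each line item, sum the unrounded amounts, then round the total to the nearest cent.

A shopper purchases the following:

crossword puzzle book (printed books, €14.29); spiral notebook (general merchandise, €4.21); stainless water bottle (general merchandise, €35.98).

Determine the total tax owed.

Crossword puzzle book €14.29: printed books → 3.25% → €0.464425
Spiral notebook €4.21: general merchandise → 8.25% → €0.347325
Stainless water bottle €35.98: general merchandise → 8.25% → €2.96835
Unrounded tax sum = €3.7801 → €3.78

€3.78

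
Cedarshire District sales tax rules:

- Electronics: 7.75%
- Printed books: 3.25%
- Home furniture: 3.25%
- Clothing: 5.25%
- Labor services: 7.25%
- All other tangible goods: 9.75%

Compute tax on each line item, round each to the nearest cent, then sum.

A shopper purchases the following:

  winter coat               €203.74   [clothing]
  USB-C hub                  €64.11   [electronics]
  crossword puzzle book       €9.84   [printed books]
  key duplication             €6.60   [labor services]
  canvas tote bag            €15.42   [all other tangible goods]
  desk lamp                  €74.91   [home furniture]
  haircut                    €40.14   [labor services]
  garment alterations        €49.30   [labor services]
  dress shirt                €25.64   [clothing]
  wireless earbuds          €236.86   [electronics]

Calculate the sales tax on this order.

€46.59

Winter coat €203.74: clothing → 5.25% → €10.70
USB-C hub €64.11: electronics → 7.75% → €4.97
Crossword puzzle book €9.84: printed books → 3.25% → €0.32
Key duplication €6.60: labor services → 7.25% → €0.48
Canvas tote bag €15.42: all other tangible goods → 9.75% → €1.50
Desk lamp €74.91: home furniture → 3.25% → €2.43
Haircut €40.14: labor services → 7.25% → €2.91
Garment alterations €49.30: labor services → 7.25% → €3.57
Dress shirt €25.64: clothing → 5.25% → €1.35
Wireless earbuds €236.86: electronics → 7.75% → €18.36
Total tax = €10.70 + €4.97 + €0.32 + €0.48 + €1.50 + €2.43 + €2.91 + €3.57 + €1.35 + €18.36 = €46.59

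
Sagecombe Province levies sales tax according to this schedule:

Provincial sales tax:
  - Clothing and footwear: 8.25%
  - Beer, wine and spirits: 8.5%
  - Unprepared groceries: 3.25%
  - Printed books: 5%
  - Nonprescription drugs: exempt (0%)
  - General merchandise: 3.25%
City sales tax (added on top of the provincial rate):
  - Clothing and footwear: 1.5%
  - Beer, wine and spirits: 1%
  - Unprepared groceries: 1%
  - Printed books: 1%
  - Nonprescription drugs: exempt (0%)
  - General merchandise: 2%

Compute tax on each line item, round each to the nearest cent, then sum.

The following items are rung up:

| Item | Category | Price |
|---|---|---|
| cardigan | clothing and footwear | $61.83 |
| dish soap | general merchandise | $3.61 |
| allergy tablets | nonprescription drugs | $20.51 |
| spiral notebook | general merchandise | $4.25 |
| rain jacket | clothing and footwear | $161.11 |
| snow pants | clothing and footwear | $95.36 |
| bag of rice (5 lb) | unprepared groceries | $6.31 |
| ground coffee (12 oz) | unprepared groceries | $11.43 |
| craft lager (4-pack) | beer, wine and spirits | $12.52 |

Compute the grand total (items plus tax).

$410.33

Cardigan $61.83: clothing and footwear → 8.25% + 1.5% city = 9.75% → $6.03
Dish soap $3.61: general merchandise → 3.25% + 2% city = 5.25% → $0.19
Allergy tablets $20.51: nonprescription drugs → 0% + 0% city = 0% → $0.00
Spiral notebook $4.25: general merchandise → 3.25% + 2% city = 5.25% → $0.22
Rain jacket $161.11: clothing and footwear → 8.25% + 1.5% city = 9.75% → $15.71
Snow pants $95.36: clothing and footwear → 8.25% + 1.5% city = 9.75% → $9.30
Bag of rice (5 lb) $6.31: unprepared groceries → 3.25% + 1% city = 4.25% → $0.27
Ground coffee (12 oz) $11.43: unprepared groceries → 3.25% + 1% city = 4.25% → $0.49
Craft lager (4-pack) $12.52: beer, wine and spirits → 8.5% + 1% city = 9.5% → $1.19
Subtotal = $376.93; tax = $33.40; total due = $410.33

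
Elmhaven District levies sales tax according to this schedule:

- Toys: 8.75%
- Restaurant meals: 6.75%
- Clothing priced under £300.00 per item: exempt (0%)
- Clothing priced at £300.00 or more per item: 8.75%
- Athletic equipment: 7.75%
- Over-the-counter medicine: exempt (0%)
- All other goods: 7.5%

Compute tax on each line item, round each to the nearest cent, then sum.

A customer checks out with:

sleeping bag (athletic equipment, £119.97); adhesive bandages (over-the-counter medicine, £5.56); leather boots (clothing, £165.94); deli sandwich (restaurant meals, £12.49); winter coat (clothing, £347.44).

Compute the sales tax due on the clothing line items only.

£30.40

Leather boots £165.94: clothing, under £300.00 → 0% → £0.00
Winter coat £347.44: clothing, £300.00 or more → 8.75% → £30.40
Tax on clothing = £0.00 + £30.40 = £30.40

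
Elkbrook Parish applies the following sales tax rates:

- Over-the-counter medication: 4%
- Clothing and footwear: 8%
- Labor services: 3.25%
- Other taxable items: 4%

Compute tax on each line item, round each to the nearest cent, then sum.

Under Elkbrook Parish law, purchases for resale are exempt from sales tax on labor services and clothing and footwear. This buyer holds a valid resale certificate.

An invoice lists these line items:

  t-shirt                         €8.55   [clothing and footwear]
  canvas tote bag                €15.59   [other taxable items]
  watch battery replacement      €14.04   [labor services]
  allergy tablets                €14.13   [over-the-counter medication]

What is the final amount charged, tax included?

€53.50

T-shirt €8.55: clothing and footwear, buyer-exempt → 0% → €0.00
Canvas tote bag €15.59: other taxable items → 4% → €0.62
Watch battery replacement €14.04: labor services, buyer-exempt → 0% → €0.00
Allergy tablets €14.13: over-the-counter medication → 4% → €0.57
Subtotal = €52.31; tax = €1.19; total due = €53.50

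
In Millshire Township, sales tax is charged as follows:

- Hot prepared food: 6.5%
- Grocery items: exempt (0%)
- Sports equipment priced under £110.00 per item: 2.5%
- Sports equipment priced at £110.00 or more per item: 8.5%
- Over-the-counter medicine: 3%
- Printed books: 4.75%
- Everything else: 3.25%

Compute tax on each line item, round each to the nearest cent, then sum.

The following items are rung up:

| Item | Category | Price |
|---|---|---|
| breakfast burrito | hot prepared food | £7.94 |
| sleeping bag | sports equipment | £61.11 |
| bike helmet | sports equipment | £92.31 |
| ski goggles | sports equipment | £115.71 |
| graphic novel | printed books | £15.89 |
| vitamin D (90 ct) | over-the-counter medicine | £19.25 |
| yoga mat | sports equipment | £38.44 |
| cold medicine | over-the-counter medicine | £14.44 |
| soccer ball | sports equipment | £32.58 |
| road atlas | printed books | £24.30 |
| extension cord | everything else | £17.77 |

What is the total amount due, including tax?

£459.20

Breakfast burrito £7.94: hot prepared food → 6.5% → £0.52
Sleeping bag £61.11: sports equipment, under £110.00 → 2.5% → £1.53
Bike helmet £92.31: sports equipment, under £110.00 → 2.5% → £2.31
Ski goggles £115.71: sports equipment, £110.00 or more → 8.5% → £9.84
Graphic novel £15.89: printed books → 4.75% → £0.75
Vitamin D (90 ct) £19.25: over-the-counter medicine → 3% → £0.58
Yoga mat £38.44: sports equipment, under £110.00 → 2.5% → £0.96
Cold medicine £14.44: over-the-counter medicine → 3% → £0.43
Soccer ball £32.58: sports equipment, under £110.00 → 2.5% → £0.81
Road atlas £24.30: printed books → 4.75% → £1.15
Extension cord £17.77: everything else → 3.25% → £0.58
Subtotal = £439.74; tax = £19.46; total due = £459.20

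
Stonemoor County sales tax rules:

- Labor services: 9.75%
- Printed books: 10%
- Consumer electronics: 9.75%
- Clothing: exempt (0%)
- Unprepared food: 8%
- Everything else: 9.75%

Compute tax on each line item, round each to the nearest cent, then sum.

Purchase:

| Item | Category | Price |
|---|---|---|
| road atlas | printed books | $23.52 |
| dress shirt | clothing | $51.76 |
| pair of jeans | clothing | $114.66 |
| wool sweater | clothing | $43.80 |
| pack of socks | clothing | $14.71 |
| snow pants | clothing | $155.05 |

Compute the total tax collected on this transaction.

Road atlas $23.52: printed books → 10% → $2.35
Dress shirt $51.76: clothing → 0% → $0.00
Pair of jeans $114.66: clothing → 0% → $0.00
Wool sweater $43.80: clothing → 0% → $0.00
Pack of socks $14.71: clothing → 0% → $0.00
Snow pants $155.05: clothing → 0% → $0.00
Total tax = $2.35

$2.35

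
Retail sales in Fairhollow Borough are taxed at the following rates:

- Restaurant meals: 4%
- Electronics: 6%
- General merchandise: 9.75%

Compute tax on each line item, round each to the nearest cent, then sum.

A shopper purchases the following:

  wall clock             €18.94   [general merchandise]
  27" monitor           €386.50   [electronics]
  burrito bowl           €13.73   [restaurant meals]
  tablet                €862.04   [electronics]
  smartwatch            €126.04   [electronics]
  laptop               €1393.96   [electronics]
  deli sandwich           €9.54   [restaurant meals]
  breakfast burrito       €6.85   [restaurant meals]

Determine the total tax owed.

€169.16

Wall clock €18.94: general merchandise → 9.75% → €1.85
27" monitor €386.50: electronics → 6% → €23.19
Burrito bowl €13.73: restaurant meals → 4% → €0.55
Tablet €862.04: electronics → 6% → €51.72
Smartwatch €126.04: electronics → 6% → €7.56
Laptop €1393.96: electronics → 6% → €83.64
Deli sandwich €9.54: restaurant meals → 4% → €0.38
Breakfast burrito €6.85: restaurant meals → 4% → €0.27
Total tax = €1.85 + €23.19 + €0.55 + €51.72 + €7.56 + €83.64 + €0.38 + €0.27 = €169.16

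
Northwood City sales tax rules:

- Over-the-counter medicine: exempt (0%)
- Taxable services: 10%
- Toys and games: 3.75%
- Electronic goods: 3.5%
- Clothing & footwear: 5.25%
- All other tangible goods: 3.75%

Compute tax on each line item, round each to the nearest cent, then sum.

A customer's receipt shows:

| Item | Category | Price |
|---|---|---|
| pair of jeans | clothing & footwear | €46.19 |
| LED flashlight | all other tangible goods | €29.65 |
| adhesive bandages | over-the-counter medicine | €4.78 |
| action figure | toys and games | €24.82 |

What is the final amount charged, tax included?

€109.90

Pair of jeans €46.19: clothing & footwear → 5.25% → €2.42
LED flashlight €29.65: all other tangible goods → 3.75% → €1.11
Adhesive bandages €4.78: over-the-counter medicine → 0% → €0.00
Action figure €24.82: toys and games → 3.75% → €0.93
Subtotal = €105.44; tax = €4.46; total due = €109.90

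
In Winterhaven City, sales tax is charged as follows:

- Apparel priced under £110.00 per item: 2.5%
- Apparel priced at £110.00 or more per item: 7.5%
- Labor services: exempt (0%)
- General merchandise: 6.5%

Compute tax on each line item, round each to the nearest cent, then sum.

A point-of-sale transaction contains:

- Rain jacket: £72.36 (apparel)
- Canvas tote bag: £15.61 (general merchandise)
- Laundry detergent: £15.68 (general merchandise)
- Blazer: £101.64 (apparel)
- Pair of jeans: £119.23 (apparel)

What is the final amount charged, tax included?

£339.84

Rain jacket £72.36: apparel, under £110.00 → 2.5% → £1.81
Canvas tote bag £15.61: general merchandise → 6.5% → £1.01
Laundry detergent £15.68: general merchandise → 6.5% → £1.02
Blazer £101.64: apparel, under £110.00 → 2.5% → £2.54
Pair of jeans £119.23: apparel, £110.00 or more → 7.5% → £8.94
Subtotal = £324.52; tax = £15.32; total due = £339.84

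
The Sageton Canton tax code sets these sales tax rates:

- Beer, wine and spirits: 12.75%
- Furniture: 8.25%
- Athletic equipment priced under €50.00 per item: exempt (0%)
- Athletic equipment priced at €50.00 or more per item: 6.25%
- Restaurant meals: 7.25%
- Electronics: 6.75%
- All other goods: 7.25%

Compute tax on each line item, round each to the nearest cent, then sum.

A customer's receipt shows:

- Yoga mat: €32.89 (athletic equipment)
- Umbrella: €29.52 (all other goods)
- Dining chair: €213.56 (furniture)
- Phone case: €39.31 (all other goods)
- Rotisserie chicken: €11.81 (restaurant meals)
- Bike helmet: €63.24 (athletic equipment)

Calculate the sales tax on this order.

Yoga mat €32.89: athletic equipment, under €50.00 → 0% → €0.00
Umbrella €29.52: all other goods → 7.25% → €2.14
Dining chair €213.56: furniture → 8.25% → €17.62
Phone case €39.31: all other goods → 7.25% → €2.85
Rotisserie chicken €11.81: restaurant meals → 7.25% → €0.86
Bike helmet €63.24: athletic equipment, €50.00 or more → 6.25% → €3.95
Total tax = €2.14 + €17.62 + €2.85 + €0.86 + €3.95 = €27.42

€27.42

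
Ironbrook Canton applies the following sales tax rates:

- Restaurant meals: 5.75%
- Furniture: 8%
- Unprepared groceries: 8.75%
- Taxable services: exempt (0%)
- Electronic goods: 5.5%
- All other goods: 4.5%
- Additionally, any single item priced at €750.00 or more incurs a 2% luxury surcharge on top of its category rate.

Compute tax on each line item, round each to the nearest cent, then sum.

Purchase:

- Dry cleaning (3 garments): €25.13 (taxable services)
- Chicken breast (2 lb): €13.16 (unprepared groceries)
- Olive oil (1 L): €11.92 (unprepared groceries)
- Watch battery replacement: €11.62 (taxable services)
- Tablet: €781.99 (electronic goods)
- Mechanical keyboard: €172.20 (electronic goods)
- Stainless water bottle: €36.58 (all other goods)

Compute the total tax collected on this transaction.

€71.96

Dry cleaning (3 garments) €25.13: taxable services → 0% → €0.00
Chicken breast (2 lb) €13.16: unprepared groceries → 8.75% → €1.15
Olive oil (1 L) €11.92: unprepared groceries → 8.75% → €1.04
Watch battery replacement €11.62: taxable services → 0% → €0.00
Tablet €781.99: electronic goods → 5.5% + 2% surcharge = 7.5% → €58.65
Mechanical keyboard €172.20: electronic goods → 5.5% → €9.47
Stainless water bottle €36.58: all other goods → 4.5% → €1.65
Total tax = €1.15 + €1.04 + €58.65 + €9.47 + €1.65 = €71.96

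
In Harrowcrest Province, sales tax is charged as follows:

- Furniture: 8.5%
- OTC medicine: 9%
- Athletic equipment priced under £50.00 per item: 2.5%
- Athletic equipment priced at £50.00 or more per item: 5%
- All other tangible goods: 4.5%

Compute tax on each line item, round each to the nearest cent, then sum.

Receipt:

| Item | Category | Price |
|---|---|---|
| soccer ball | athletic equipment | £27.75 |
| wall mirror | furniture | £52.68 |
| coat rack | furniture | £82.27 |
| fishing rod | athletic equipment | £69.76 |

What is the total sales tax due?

£15.65

Soccer ball £27.75: athletic equipment, under £50.00 → 2.5% → £0.69
Wall mirror £52.68: furniture → 8.5% → £4.48
Coat rack £82.27: furniture → 8.5% → £6.99
Fishing rod £69.76: athletic equipment, £50.00 or more → 5% → £3.49
Total tax = £0.69 + £4.48 + £6.99 + £3.49 = £15.65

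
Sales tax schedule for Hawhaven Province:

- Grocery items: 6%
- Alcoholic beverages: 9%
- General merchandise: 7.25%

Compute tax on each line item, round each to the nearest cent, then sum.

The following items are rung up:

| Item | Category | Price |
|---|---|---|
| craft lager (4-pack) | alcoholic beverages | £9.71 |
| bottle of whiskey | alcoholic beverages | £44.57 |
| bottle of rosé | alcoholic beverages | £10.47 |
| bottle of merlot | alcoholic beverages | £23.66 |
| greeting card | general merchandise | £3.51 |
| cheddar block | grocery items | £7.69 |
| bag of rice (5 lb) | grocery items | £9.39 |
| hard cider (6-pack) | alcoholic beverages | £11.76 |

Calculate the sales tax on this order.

Craft lager (4-pack) £9.71: alcoholic beverages → 9% → £0.87
Bottle of whiskey £44.57: alcoholic beverages → 9% → £4.01
Bottle of rosé £10.47: alcoholic beverages → 9% → £0.94
Bottle of merlot £23.66: alcoholic beverages → 9% → £2.13
Greeting card £3.51: general merchandise → 7.25% → £0.25
Cheddar block £7.69: grocery items → 6% → £0.46
Bag of rice (5 lb) £9.39: grocery items → 6% → £0.56
Hard cider (6-pack) £11.76: alcoholic beverages → 9% → £1.06
Total tax = £0.87 + £4.01 + £0.94 + £2.13 + £0.25 + £0.46 + £0.56 + £1.06 = £10.28

£10.28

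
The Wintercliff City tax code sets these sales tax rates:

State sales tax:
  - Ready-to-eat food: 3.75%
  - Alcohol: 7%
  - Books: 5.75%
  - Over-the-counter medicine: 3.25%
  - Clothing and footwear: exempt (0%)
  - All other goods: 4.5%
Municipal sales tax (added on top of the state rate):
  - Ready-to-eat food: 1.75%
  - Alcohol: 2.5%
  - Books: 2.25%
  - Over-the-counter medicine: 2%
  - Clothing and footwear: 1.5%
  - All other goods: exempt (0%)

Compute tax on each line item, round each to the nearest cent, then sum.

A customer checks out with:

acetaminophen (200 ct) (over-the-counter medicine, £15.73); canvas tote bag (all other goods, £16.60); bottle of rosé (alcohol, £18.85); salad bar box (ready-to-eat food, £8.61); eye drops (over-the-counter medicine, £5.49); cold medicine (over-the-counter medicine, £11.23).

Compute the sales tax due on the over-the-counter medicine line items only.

£1.71

Acetaminophen (200 ct) £15.73: over-the-counter medicine → 3.25% + 2% municipal = 5.25% → £0.83
Eye drops £5.49: over-the-counter medicine → 3.25% + 2% municipal = 5.25% → £0.29
Cold medicine £11.23: over-the-counter medicine → 3.25% + 2% municipal = 5.25% → £0.59
Tax on over-the-counter medicine = £0.83 + £0.29 + £0.59 = £1.71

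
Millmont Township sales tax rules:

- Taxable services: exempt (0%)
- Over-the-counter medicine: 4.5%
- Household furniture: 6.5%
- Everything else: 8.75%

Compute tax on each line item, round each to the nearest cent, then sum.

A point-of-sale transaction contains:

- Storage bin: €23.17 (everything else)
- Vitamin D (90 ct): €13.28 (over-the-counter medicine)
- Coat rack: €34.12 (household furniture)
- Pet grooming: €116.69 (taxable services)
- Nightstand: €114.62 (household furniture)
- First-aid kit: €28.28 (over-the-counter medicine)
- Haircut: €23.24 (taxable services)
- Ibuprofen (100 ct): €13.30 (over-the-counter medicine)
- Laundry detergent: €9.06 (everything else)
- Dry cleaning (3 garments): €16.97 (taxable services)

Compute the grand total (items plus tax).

Storage bin €23.17: everything else → 8.75% → €2.03
Vitamin D (90 ct) €13.28: over-the-counter medicine → 4.5% → €0.60
Coat rack €34.12: household furniture → 6.5% → €2.22
Pet grooming €116.69: taxable services → 0% → €0.00
Nightstand €114.62: household furniture → 6.5% → €7.45
First-aid kit €28.28: over-the-counter medicine → 4.5% → €1.27
Haircut €23.24: taxable services → 0% → €0.00
Ibuprofen (100 ct) €13.30: over-the-counter medicine → 4.5% → €0.60
Laundry detergent €9.06: everything else → 8.75% → €0.79
Dry cleaning (3 garments) €16.97: taxable services → 0% → €0.00
Subtotal = €392.73; tax = €14.96; total due = €407.69

€407.69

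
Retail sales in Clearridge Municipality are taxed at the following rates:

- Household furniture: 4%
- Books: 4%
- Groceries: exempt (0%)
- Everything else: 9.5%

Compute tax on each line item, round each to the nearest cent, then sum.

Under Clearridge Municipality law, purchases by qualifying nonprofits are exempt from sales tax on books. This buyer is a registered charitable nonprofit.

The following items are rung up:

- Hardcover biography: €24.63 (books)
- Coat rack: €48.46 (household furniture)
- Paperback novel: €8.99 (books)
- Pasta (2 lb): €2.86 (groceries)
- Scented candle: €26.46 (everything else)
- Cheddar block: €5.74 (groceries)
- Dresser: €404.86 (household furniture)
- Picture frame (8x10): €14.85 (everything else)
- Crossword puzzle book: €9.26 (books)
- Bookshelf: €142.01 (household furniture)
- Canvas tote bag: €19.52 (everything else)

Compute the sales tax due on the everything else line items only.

Scented candle €26.46: everything else → 9.5% → €2.51
Picture frame (8x10) €14.85: everything else → 9.5% → €1.41
Canvas tote bag €19.52: everything else → 9.5% → €1.85
Tax on everything else = €2.51 + €1.41 + €1.85 = €5.77

€5.77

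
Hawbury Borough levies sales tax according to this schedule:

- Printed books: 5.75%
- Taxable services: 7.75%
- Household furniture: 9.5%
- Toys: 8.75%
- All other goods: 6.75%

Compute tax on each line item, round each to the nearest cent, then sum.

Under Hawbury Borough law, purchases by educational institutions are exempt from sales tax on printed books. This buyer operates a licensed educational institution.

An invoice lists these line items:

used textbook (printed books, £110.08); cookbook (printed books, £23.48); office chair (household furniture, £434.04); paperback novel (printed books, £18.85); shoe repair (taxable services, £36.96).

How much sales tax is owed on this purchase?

Used textbook £110.08: printed books, buyer-exempt → 0% → £0.00
Cookbook £23.48: printed books, buyer-exempt → 0% → £0.00
Office chair £434.04: household furniture → 9.5% → £41.23
Paperback novel £18.85: printed books, buyer-exempt → 0% → £0.00
Shoe repair £36.96: taxable services → 7.75% → £2.86
Total tax = £41.23 + £2.86 = £44.09

£44.09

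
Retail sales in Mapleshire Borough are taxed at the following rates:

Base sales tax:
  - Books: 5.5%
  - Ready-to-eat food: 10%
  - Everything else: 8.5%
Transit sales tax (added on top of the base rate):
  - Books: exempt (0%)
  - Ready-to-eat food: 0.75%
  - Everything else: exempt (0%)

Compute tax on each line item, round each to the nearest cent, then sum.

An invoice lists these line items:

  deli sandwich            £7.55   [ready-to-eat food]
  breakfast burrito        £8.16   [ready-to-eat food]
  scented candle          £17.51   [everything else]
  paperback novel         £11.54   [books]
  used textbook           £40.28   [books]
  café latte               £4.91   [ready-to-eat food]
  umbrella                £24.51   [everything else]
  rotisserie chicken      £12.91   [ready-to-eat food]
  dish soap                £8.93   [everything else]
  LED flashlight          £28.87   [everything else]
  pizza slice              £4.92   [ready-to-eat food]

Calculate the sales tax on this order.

Deli sandwich £7.55: ready-to-eat food → 10% + 0.75% transit = 10.75% → £0.81
Breakfast burrito £8.16: ready-to-eat food → 10% + 0.75% transit = 10.75% → £0.88
Scented candle £17.51: everything else → 8.5% + 0% transit = 8.5% → £1.49
Paperback novel £11.54: books → 5.5% + 0% transit = 5.5% → £0.63
Used textbook £40.28: books → 5.5% + 0% transit = 5.5% → £2.22
Café latte £4.91: ready-to-eat food → 10% + 0.75% transit = 10.75% → £0.53
Umbrella £24.51: everything else → 8.5% + 0% transit = 8.5% → £2.08
Rotisserie chicken £12.91: ready-to-eat food → 10% + 0.75% transit = 10.75% → £1.39
Dish soap £8.93: everything else → 8.5% + 0% transit = 8.5% → £0.76
LED flashlight £28.87: everything else → 8.5% + 0% transit = 8.5% → £2.45
Pizza slice £4.92: ready-to-eat food → 10% + 0.75% transit = 10.75% → £0.53
Total tax = £0.81 + £0.88 + £1.49 + £0.63 + £2.22 + £0.53 + £2.08 + £1.39 + £0.76 + £2.45 + £0.53 = £13.77

£13.77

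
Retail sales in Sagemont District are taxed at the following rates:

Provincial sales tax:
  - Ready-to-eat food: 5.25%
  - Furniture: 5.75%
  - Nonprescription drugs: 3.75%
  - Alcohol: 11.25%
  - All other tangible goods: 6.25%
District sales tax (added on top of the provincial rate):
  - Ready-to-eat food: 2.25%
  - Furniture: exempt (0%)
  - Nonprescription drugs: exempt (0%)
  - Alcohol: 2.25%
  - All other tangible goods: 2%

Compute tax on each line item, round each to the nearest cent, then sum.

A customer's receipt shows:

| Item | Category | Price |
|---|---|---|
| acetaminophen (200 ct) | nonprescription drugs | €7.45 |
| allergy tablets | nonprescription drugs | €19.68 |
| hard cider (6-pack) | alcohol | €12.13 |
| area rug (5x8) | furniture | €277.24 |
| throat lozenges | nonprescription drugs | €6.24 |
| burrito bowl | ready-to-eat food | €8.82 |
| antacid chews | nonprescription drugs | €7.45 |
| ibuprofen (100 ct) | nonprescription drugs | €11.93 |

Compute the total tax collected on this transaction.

€20.22

Acetaminophen (200 ct) €7.45: nonprescription drugs → 3.75% + 0% district = 3.75% → €0.28
Allergy tablets €19.68: nonprescription drugs → 3.75% + 0% district = 3.75% → €0.74
Hard cider (6-pack) €12.13: alcohol → 11.25% + 2.25% district = 13.5% → €1.64
Area rug (5x8) €277.24: furniture → 5.75% + 0% district = 5.75% → €15.94
Throat lozenges €6.24: nonprescription drugs → 3.75% + 0% district = 3.75% → €0.23
Burrito bowl €8.82: ready-to-eat food → 5.25% + 2.25% district = 7.5% → €0.66
Antacid chews €7.45: nonprescription drugs → 3.75% + 0% district = 3.75% → €0.28
Ibuprofen (100 ct) €11.93: nonprescription drugs → 3.75% + 0% district = 3.75% → €0.45
Total tax = €0.28 + €0.74 + €1.64 + €15.94 + €0.23 + €0.66 + €0.28 + €0.45 = €20.22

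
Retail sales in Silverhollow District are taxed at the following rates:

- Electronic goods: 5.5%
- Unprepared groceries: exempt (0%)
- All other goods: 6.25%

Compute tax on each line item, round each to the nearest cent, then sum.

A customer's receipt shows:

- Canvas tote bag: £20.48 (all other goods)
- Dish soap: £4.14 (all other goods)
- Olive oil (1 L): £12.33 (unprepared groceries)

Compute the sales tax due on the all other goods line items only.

Canvas tote bag £20.48: all other goods → 6.25% → £1.28
Dish soap £4.14: all other goods → 6.25% → £0.26
Tax on all other goods = £1.28 + £0.26 = £1.54

£1.54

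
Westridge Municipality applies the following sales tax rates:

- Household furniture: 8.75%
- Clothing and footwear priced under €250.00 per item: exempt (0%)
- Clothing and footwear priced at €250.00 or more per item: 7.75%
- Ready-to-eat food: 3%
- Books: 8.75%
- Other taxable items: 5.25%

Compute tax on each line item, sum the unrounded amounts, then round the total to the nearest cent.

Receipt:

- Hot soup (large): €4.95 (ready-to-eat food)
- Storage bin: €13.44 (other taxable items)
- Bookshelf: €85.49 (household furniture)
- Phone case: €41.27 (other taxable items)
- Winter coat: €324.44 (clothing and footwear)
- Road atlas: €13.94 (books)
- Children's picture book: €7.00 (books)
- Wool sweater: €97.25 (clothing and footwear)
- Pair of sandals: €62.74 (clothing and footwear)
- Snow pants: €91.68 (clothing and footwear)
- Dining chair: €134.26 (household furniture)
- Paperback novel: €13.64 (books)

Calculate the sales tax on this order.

Hot soup (large) €4.95: ready-to-eat food → 3% → €0.1485
Storage bin €13.44: other taxable items → 5.25% → €0.7056
Bookshelf €85.49: household furniture → 8.75% → €7.480375
Phone case €41.27: other taxable items → 5.25% → €2.166675
Winter coat €324.44: clothing and footwear, €250.00 or more → 7.75% → €25.1441
Road atlas €13.94: books → 8.75% → €1.21975
Children's picture book €7.00: books → 8.75% → €0.6125
Wool sweater €97.25: clothing and footwear, under €250.00 → 0% → €0.00
Pair of sandals €62.74: clothing and footwear, under €250.00 → 0% → €0.00
Snow pants €91.68: clothing and footwear, under €250.00 → 0% → €0.00
Dining chair €134.26: household furniture → 8.75% → €11.74775
Paperback novel €13.64: books → 8.75% → €1.1935
Unrounded tax sum = €50.41875 → €50.42

€50.42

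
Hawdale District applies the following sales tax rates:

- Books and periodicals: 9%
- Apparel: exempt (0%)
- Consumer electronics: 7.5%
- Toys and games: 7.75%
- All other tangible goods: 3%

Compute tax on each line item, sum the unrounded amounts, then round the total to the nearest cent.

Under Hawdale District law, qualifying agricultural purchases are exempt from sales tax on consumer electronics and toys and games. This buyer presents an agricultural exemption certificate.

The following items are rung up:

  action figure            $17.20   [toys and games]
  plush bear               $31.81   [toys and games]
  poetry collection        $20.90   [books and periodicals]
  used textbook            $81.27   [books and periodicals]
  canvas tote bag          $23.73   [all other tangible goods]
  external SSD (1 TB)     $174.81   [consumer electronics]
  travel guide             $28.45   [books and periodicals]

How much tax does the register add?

$12.47

Action figure $17.20: toys and games, buyer-exempt → 0% → $0.00
Plush bear $31.81: toys and games, buyer-exempt → 0% → $0.00
Poetry collection $20.90: books and periodicals → 9% → $1.881
Used textbook $81.27: books and periodicals → 9% → $7.3143
Canvas tote bag $23.73: all other tangible goods → 3% → $0.7119
External SSD (1 TB) $174.81: consumer electronics, buyer-exempt → 0% → $0.00
Travel guide $28.45: books and periodicals → 9% → $2.5605
Unrounded tax sum = $12.4677 → $12.47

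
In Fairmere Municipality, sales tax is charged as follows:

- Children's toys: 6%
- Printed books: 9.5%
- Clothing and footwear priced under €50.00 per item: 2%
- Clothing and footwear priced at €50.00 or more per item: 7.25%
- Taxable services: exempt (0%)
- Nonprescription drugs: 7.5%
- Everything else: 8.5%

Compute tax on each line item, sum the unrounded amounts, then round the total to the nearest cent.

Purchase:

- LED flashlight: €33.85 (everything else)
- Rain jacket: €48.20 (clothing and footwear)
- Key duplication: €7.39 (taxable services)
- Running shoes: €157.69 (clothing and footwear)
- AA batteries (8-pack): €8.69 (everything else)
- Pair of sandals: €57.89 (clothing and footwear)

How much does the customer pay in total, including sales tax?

LED flashlight €33.85: everything else → 8.5% → €2.87725
Rain jacket €48.20: clothing and footwear, under €50.00 → 2% → €0.964
Key duplication €7.39: taxable services → 0% → €0.00
Running shoes €157.69: clothing and footwear, €50.00 or more → 7.25% → €11.432525
AA batteries (8-pack) €8.69: everything else → 8.5% → €0.73865
Pair of sandals €57.89: clothing and footwear, €50.00 or more → 7.25% → €4.197025
Subtotal = €313.71; unrounded tax = €20.20945 → €20.21; total due = €333.92

€333.92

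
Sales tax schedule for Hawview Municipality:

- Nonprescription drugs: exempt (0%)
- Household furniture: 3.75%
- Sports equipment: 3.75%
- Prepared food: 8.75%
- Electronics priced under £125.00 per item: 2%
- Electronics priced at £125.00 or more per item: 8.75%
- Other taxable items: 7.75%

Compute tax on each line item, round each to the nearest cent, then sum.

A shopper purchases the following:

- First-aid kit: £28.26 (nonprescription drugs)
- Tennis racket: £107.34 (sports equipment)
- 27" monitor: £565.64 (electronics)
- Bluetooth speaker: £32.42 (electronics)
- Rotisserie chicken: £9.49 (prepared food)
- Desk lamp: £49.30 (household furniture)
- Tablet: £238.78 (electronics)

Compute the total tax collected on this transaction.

First-aid kit £28.26: nonprescription drugs → 0% → £0.00
Tennis racket £107.34: sports equipment → 3.75% → £4.03
27" monitor £565.64: electronics, £125.00 or more → 8.75% → £49.49
Bluetooth speaker £32.42: electronics, under £125.00 → 2% → £0.65
Rotisserie chicken £9.49: prepared food → 8.75% → £0.83
Desk lamp £49.30: household furniture → 3.75% → £1.85
Tablet £238.78: electronics, £125.00 or more → 8.75% → £20.89
Total tax = £4.03 + £49.49 + £0.65 + £0.83 + £1.85 + £20.89 = £77.74

£77.74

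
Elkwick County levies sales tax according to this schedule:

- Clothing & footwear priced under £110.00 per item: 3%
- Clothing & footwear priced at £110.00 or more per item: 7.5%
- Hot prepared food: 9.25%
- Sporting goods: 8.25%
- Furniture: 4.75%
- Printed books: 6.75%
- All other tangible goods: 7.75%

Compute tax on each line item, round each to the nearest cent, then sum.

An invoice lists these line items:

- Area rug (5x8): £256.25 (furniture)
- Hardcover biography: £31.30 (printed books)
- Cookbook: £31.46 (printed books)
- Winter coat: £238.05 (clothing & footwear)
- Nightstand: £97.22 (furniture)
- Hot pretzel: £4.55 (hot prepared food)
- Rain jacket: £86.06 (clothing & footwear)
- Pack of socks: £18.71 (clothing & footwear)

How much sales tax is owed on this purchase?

£42.43

Area rug (5x8) £256.25: furniture → 4.75% → £12.17
Hardcover biography £31.30: printed books → 6.75% → £2.11
Cookbook £31.46: printed books → 6.75% → £2.12
Winter coat £238.05: clothing & footwear, £110.00 or more → 7.5% → £17.85
Nightstand £97.22: furniture → 4.75% → £4.62
Hot pretzel £4.55: hot prepared food → 9.25% → £0.42
Rain jacket £86.06: clothing & footwear, under £110.00 → 3% → £2.58
Pack of socks £18.71: clothing & footwear, under £110.00 → 3% → £0.56
Total tax = £12.17 + £2.11 + £2.12 + £17.85 + £4.62 + £0.42 + £2.58 + £0.56 = £42.43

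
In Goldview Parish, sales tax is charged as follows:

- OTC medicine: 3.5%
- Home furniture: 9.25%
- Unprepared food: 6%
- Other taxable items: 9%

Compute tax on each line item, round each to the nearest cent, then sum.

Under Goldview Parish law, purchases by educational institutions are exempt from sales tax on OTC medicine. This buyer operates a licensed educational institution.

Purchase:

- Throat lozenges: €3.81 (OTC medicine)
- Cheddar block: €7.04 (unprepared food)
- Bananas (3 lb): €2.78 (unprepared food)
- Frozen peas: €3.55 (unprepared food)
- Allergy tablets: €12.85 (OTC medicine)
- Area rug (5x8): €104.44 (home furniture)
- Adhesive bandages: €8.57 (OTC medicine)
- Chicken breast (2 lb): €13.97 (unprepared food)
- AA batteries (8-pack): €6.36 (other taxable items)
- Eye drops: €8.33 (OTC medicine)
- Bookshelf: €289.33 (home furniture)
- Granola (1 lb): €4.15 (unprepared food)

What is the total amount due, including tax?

Throat lozenges €3.81: OTC medicine, buyer-exempt → 0% → €0.00
Cheddar block €7.04: unprepared food → 6% → €0.42
Bananas (3 lb) €2.78: unprepared food → 6% → €0.17
Frozen peas €3.55: unprepared food → 6% → €0.21
Allergy tablets €12.85: OTC medicine, buyer-exempt → 0% → €0.00
Area rug (5x8) €104.44: home furniture → 9.25% → €9.66
Adhesive bandages €8.57: OTC medicine, buyer-exempt → 0% → €0.00
Chicken breast (2 lb) €13.97: unprepared food → 6% → €0.84
AA batteries (8-pack) €6.36: other taxable items → 9% → €0.57
Eye drops €8.33: OTC medicine, buyer-exempt → 0% → €0.00
Bookshelf €289.33: home furniture → 9.25% → €26.76
Granola (1 lb) €4.15: unprepared food → 6% → €0.25
Subtotal = €465.18; tax = €38.88; total due = €504.06

€504.06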